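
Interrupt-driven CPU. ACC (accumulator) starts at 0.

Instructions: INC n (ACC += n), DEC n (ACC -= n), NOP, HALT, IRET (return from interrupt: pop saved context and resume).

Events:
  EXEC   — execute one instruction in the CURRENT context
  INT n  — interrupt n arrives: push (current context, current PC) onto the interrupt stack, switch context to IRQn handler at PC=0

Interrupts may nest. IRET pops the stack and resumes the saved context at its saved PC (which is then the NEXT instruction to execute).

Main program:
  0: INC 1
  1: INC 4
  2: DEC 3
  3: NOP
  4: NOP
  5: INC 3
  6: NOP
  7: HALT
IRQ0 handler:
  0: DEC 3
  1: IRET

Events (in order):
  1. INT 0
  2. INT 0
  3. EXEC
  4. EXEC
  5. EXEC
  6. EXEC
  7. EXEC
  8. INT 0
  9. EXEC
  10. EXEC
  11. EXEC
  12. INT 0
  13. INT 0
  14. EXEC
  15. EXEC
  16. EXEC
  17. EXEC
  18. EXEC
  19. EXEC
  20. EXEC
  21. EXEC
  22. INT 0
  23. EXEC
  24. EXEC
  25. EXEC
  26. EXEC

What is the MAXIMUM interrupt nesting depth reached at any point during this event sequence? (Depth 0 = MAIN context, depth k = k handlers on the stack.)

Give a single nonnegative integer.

Answer: 2

Derivation:
Event 1 (INT 0): INT 0 arrives: push (MAIN, PC=0), enter IRQ0 at PC=0 (depth now 1) [depth=1]
Event 2 (INT 0): INT 0 arrives: push (IRQ0, PC=0), enter IRQ0 at PC=0 (depth now 2) [depth=2]
Event 3 (EXEC): [IRQ0] PC=0: DEC 3 -> ACC=-3 [depth=2]
Event 4 (EXEC): [IRQ0] PC=1: IRET -> resume IRQ0 at PC=0 (depth now 1) [depth=1]
Event 5 (EXEC): [IRQ0] PC=0: DEC 3 -> ACC=-6 [depth=1]
Event 6 (EXEC): [IRQ0] PC=1: IRET -> resume MAIN at PC=0 (depth now 0) [depth=0]
Event 7 (EXEC): [MAIN] PC=0: INC 1 -> ACC=-5 [depth=0]
Event 8 (INT 0): INT 0 arrives: push (MAIN, PC=1), enter IRQ0 at PC=0 (depth now 1) [depth=1]
Event 9 (EXEC): [IRQ0] PC=0: DEC 3 -> ACC=-8 [depth=1]
Event 10 (EXEC): [IRQ0] PC=1: IRET -> resume MAIN at PC=1 (depth now 0) [depth=0]
Event 11 (EXEC): [MAIN] PC=1: INC 4 -> ACC=-4 [depth=0]
Event 12 (INT 0): INT 0 arrives: push (MAIN, PC=2), enter IRQ0 at PC=0 (depth now 1) [depth=1]
Event 13 (INT 0): INT 0 arrives: push (IRQ0, PC=0), enter IRQ0 at PC=0 (depth now 2) [depth=2]
Event 14 (EXEC): [IRQ0] PC=0: DEC 3 -> ACC=-7 [depth=2]
Event 15 (EXEC): [IRQ0] PC=1: IRET -> resume IRQ0 at PC=0 (depth now 1) [depth=1]
Event 16 (EXEC): [IRQ0] PC=0: DEC 3 -> ACC=-10 [depth=1]
Event 17 (EXEC): [IRQ0] PC=1: IRET -> resume MAIN at PC=2 (depth now 0) [depth=0]
Event 18 (EXEC): [MAIN] PC=2: DEC 3 -> ACC=-13 [depth=0]
Event 19 (EXEC): [MAIN] PC=3: NOP [depth=0]
Event 20 (EXEC): [MAIN] PC=4: NOP [depth=0]
Event 21 (EXEC): [MAIN] PC=5: INC 3 -> ACC=-10 [depth=0]
Event 22 (INT 0): INT 0 arrives: push (MAIN, PC=6), enter IRQ0 at PC=0 (depth now 1) [depth=1]
Event 23 (EXEC): [IRQ0] PC=0: DEC 3 -> ACC=-13 [depth=1]
Event 24 (EXEC): [IRQ0] PC=1: IRET -> resume MAIN at PC=6 (depth now 0) [depth=0]
Event 25 (EXEC): [MAIN] PC=6: NOP [depth=0]
Event 26 (EXEC): [MAIN] PC=7: HALT [depth=0]
Max depth observed: 2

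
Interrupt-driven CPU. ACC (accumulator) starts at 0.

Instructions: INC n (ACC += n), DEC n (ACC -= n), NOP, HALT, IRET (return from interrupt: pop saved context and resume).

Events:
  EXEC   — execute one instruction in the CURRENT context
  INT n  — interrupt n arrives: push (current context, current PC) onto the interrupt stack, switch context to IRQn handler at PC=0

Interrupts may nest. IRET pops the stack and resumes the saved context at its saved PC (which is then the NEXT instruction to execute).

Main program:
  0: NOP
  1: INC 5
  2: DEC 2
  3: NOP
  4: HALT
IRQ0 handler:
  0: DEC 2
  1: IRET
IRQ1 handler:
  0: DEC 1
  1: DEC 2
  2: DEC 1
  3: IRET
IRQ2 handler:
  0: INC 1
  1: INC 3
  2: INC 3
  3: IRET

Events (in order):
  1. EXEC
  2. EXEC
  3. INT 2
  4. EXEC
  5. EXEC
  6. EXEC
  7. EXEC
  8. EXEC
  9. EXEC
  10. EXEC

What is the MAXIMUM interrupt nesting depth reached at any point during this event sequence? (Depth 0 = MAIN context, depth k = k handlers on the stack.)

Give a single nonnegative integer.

Event 1 (EXEC): [MAIN] PC=0: NOP [depth=0]
Event 2 (EXEC): [MAIN] PC=1: INC 5 -> ACC=5 [depth=0]
Event 3 (INT 2): INT 2 arrives: push (MAIN, PC=2), enter IRQ2 at PC=0 (depth now 1) [depth=1]
Event 4 (EXEC): [IRQ2] PC=0: INC 1 -> ACC=6 [depth=1]
Event 5 (EXEC): [IRQ2] PC=1: INC 3 -> ACC=9 [depth=1]
Event 6 (EXEC): [IRQ2] PC=2: INC 3 -> ACC=12 [depth=1]
Event 7 (EXEC): [IRQ2] PC=3: IRET -> resume MAIN at PC=2 (depth now 0) [depth=0]
Event 8 (EXEC): [MAIN] PC=2: DEC 2 -> ACC=10 [depth=0]
Event 9 (EXEC): [MAIN] PC=3: NOP [depth=0]
Event 10 (EXEC): [MAIN] PC=4: HALT [depth=0]
Max depth observed: 1

Answer: 1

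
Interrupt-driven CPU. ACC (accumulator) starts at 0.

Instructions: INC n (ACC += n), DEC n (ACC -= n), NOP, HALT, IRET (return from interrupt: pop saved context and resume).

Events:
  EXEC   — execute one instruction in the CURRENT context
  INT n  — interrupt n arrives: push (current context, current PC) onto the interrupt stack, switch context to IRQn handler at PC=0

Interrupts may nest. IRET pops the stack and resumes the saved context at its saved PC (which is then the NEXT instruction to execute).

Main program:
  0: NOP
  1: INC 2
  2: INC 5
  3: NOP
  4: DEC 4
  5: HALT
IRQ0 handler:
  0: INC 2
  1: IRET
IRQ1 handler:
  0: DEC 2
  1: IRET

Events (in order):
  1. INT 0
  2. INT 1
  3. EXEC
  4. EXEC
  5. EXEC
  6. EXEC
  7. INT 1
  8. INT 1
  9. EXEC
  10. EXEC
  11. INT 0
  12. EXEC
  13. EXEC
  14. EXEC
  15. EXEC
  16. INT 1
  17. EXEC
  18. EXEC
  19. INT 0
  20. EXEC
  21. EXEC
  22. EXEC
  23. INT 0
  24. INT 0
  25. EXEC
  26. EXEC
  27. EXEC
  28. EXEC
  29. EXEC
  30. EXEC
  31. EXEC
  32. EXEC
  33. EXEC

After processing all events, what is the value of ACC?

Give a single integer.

Event 1 (INT 0): INT 0 arrives: push (MAIN, PC=0), enter IRQ0 at PC=0 (depth now 1)
Event 2 (INT 1): INT 1 arrives: push (IRQ0, PC=0), enter IRQ1 at PC=0 (depth now 2)
Event 3 (EXEC): [IRQ1] PC=0: DEC 2 -> ACC=-2
Event 4 (EXEC): [IRQ1] PC=1: IRET -> resume IRQ0 at PC=0 (depth now 1)
Event 5 (EXEC): [IRQ0] PC=0: INC 2 -> ACC=0
Event 6 (EXEC): [IRQ0] PC=1: IRET -> resume MAIN at PC=0 (depth now 0)
Event 7 (INT 1): INT 1 arrives: push (MAIN, PC=0), enter IRQ1 at PC=0 (depth now 1)
Event 8 (INT 1): INT 1 arrives: push (IRQ1, PC=0), enter IRQ1 at PC=0 (depth now 2)
Event 9 (EXEC): [IRQ1] PC=0: DEC 2 -> ACC=-2
Event 10 (EXEC): [IRQ1] PC=1: IRET -> resume IRQ1 at PC=0 (depth now 1)
Event 11 (INT 0): INT 0 arrives: push (IRQ1, PC=0), enter IRQ0 at PC=0 (depth now 2)
Event 12 (EXEC): [IRQ0] PC=0: INC 2 -> ACC=0
Event 13 (EXEC): [IRQ0] PC=1: IRET -> resume IRQ1 at PC=0 (depth now 1)
Event 14 (EXEC): [IRQ1] PC=0: DEC 2 -> ACC=-2
Event 15 (EXEC): [IRQ1] PC=1: IRET -> resume MAIN at PC=0 (depth now 0)
Event 16 (INT 1): INT 1 arrives: push (MAIN, PC=0), enter IRQ1 at PC=0 (depth now 1)
Event 17 (EXEC): [IRQ1] PC=0: DEC 2 -> ACC=-4
Event 18 (EXEC): [IRQ1] PC=1: IRET -> resume MAIN at PC=0 (depth now 0)
Event 19 (INT 0): INT 0 arrives: push (MAIN, PC=0), enter IRQ0 at PC=0 (depth now 1)
Event 20 (EXEC): [IRQ0] PC=0: INC 2 -> ACC=-2
Event 21 (EXEC): [IRQ0] PC=1: IRET -> resume MAIN at PC=0 (depth now 0)
Event 22 (EXEC): [MAIN] PC=0: NOP
Event 23 (INT 0): INT 0 arrives: push (MAIN, PC=1), enter IRQ0 at PC=0 (depth now 1)
Event 24 (INT 0): INT 0 arrives: push (IRQ0, PC=0), enter IRQ0 at PC=0 (depth now 2)
Event 25 (EXEC): [IRQ0] PC=0: INC 2 -> ACC=0
Event 26 (EXEC): [IRQ0] PC=1: IRET -> resume IRQ0 at PC=0 (depth now 1)
Event 27 (EXEC): [IRQ0] PC=0: INC 2 -> ACC=2
Event 28 (EXEC): [IRQ0] PC=1: IRET -> resume MAIN at PC=1 (depth now 0)
Event 29 (EXEC): [MAIN] PC=1: INC 2 -> ACC=4
Event 30 (EXEC): [MAIN] PC=2: INC 5 -> ACC=9
Event 31 (EXEC): [MAIN] PC=3: NOP
Event 32 (EXEC): [MAIN] PC=4: DEC 4 -> ACC=5
Event 33 (EXEC): [MAIN] PC=5: HALT

Answer: 5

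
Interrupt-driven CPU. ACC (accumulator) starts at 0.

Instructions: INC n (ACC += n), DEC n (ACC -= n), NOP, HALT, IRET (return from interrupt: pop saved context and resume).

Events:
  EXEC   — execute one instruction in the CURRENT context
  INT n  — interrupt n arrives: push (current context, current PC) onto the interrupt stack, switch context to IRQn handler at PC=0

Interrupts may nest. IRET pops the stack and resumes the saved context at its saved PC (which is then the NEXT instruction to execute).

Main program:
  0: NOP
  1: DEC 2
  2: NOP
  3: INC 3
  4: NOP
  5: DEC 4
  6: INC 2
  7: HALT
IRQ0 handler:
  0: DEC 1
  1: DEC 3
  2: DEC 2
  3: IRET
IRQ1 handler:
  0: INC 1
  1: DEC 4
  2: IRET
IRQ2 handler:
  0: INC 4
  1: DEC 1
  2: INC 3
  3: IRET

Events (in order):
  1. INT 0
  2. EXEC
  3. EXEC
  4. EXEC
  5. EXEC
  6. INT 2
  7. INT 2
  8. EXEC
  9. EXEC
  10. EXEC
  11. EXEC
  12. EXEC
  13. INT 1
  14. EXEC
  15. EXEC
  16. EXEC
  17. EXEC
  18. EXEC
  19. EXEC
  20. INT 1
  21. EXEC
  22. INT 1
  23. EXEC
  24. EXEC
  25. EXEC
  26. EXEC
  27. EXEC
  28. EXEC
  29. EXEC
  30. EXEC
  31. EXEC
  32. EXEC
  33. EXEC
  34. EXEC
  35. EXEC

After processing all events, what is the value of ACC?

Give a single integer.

Event 1 (INT 0): INT 0 arrives: push (MAIN, PC=0), enter IRQ0 at PC=0 (depth now 1)
Event 2 (EXEC): [IRQ0] PC=0: DEC 1 -> ACC=-1
Event 3 (EXEC): [IRQ0] PC=1: DEC 3 -> ACC=-4
Event 4 (EXEC): [IRQ0] PC=2: DEC 2 -> ACC=-6
Event 5 (EXEC): [IRQ0] PC=3: IRET -> resume MAIN at PC=0 (depth now 0)
Event 6 (INT 2): INT 2 arrives: push (MAIN, PC=0), enter IRQ2 at PC=0 (depth now 1)
Event 7 (INT 2): INT 2 arrives: push (IRQ2, PC=0), enter IRQ2 at PC=0 (depth now 2)
Event 8 (EXEC): [IRQ2] PC=0: INC 4 -> ACC=-2
Event 9 (EXEC): [IRQ2] PC=1: DEC 1 -> ACC=-3
Event 10 (EXEC): [IRQ2] PC=2: INC 3 -> ACC=0
Event 11 (EXEC): [IRQ2] PC=3: IRET -> resume IRQ2 at PC=0 (depth now 1)
Event 12 (EXEC): [IRQ2] PC=0: INC 4 -> ACC=4
Event 13 (INT 1): INT 1 arrives: push (IRQ2, PC=1), enter IRQ1 at PC=0 (depth now 2)
Event 14 (EXEC): [IRQ1] PC=0: INC 1 -> ACC=5
Event 15 (EXEC): [IRQ1] PC=1: DEC 4 -> ACC=1
Event 16 (EXEC): [IRQ1] PC=2: IRET -> resume IRQ2 at PC=1 (depth now 1)
Event 17 (EXEC): [IRQ2] PC=1: DEC 1 -> ACC=0
Event 18 (EXEC): [IRQ2] PC=2: INC 3 -> ACC=3
Event 19 (EXEC): [IRQ2] PC=3: IRET -> resume MAIN at PC=0 (depth now 0)
Event 20 (INT 1): INT 1 arrives: push (MAIN, PC=0), enter IRQ1 at PC=0 (depth now 1)
Event 21 (EXEC): [IRQ1] PC=0: INC 1 -> ACC=4
Event 22 (INT 1): INT 1 arrives: push (IRQ1, PC=1), enter IRQ1 at PC=0 (depth now 2)
Event 23 (EXEC): [IRQ1] PC=0: INC 1 -> ACC=5
Event 24 (EXEC): [IRQ1] PC=1: DEC 4 -> ACC=1
Event 25 (EXEC): [IRQ1] PC=2: IRET -> resume IRQ1 at PC=1 (depth now 1)
Event 26 (EXEC): [IRQ1] PC=1: DEC 4 -> ACC=-3
Event 27 (EXEC): [IRQ1] PC=2: IRET -> resume MAIN at PC=0 (depth now 0)
Event 28 (EXEC): [MAIN] PC=0: NOP
Event 29 (EXEC): [MAIN] PC=1: DEC 2 -> ACC=-5
Event 30 (EXEC): [MAIN] PC=2: NOP
Event 31 (EXEC): [MAIN] PC=3: INC 3 -> ACC=-2
Event 32 (EXEC): [MAIN] PC=4: NOP
Event 33 (EXEC): [MAIN] PC=5: DEC 4 -> ACC=-6
Event 34 (EXEC): [MAIN] PC=6: INC 2 -> ACC=-4
Event 35 (EXEC): [MAIN] PC=7: HALT

Answer: -4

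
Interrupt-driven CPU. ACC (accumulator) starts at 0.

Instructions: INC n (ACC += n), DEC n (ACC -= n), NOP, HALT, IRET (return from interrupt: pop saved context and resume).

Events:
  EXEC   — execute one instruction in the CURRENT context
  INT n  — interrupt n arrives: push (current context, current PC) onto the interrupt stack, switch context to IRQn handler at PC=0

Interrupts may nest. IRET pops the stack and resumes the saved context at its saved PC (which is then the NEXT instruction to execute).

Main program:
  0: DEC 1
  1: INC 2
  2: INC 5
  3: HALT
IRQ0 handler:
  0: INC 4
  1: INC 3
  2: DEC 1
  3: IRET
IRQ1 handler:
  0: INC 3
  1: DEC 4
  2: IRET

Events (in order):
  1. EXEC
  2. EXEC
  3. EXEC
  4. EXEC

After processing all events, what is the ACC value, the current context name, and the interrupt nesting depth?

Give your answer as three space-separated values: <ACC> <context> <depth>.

Event 1 (EXEC): [MAIN] PC=0: DEC 1 -> ACC=-1
Event 2 (EXEC): [MAIN] PC=1: INC 2 -> ACC=1
Event 3 (EXEC): [MAIN] PC=2: INC 5 -> ACC=6
Event 4 (EXEC): [MAIN] PC=3: HALT

Answer: 6 MAIN 0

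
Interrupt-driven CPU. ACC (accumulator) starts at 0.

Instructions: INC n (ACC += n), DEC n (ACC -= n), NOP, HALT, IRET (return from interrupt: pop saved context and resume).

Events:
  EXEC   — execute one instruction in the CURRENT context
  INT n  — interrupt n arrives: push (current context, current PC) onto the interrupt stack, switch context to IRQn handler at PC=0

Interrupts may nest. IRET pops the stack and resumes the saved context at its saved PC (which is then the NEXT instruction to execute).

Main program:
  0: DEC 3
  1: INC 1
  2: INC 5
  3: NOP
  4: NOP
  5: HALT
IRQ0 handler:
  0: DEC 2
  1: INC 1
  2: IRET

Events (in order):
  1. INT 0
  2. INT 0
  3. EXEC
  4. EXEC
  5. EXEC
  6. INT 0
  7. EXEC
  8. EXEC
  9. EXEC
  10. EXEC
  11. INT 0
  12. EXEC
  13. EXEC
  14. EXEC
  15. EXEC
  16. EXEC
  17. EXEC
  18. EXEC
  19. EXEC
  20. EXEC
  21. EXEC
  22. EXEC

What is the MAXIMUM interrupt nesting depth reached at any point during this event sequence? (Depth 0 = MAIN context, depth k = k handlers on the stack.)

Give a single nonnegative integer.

Event 1 (INT 0): INT 0 arrives: push (MAIN, PC=0), enter IRQ0 at PC=0 (depth now 1) [depth=1]
Event 2 (INT 0): INT 0 arrives: push (IRQ0, PC=0), enter IRQ0 at PC=0 (depth now 2) [depth=2]
Event 3 (EXEC): [IRQ0] PC=0: DEC 2 -> ACC=-2 [depth=2]
Event 4 (EXEC): [IRQ0] PC=1: INC 1 -> ACC=-1 [depth=2]
Event 5 (EXEC): [IRQ0] PC=2: IRET -> resume IRQ0 at PC=0 (depth now 1) [depth=1]
Event 6 (INT 0): INT 0 arrives: push (IRQ0, PC=0), enter IRQ0 at PC=0 (depth now 2) [depth=2]
Event 7 (EXEC): [IRQ0] PC=0: DEC 2 -> ACC=-3 [depth=2]
Event 8 (EXEC): [IRQ0] PC=1: INC 1 -> ACC=-2 [depth=2]
Event 9 (EXEC): [IRQ0] PC=2: IRET -> resume IRQ0 at PC=0 (depth now 1) [depth=1]
Event 10 (EXEC): [IRQ0] PC=0: DEC 2 -> ACC=-4 [depth=1]
Event 11 (INT 0): INT 0 arrives: push (IRQ0, PC=1), enter IRQ0 at PC=0 (depth now 2) [depth=2]
Event 12 (EXEC): [IRQ0] PC=0: DEC 2 -> ACC=-6 [depth=2]
Event 13 (EXEC): [IRQ0] PC=1: INC 1 -> ACC=-5 [depth=2]
Event 14 (EXEC): [IRQ0] PC=2: IRET -> resume IRQ0 at PC=1 (depth now 1) [depth=1]
Event 15 (EXEC): [IRQ0] PC=1: INC 1 -> ACC=-4 [depth=1]
Event 16 (EXEC): [IRQ0] PC=2: IRET -> resume MAIN at PC=0 (depth now 0) [depth=0]
Event 17 (EXEC): [MAIN] PC=0: DEC 3 -> ACC=-7 [depth=0]
Event 18 (EXEC): [MAIN] PC=1: INC 1 -> ACC=-6 [depth=0]
Event 19 (EXEC): [MAIN] PC=2: INC 5 -> ACC=-1 [depth=0]
Event 20 (EXEC): [MAIN] PC=3: NOP [depth=0]
Event 21 (EXEC): [MAIN] PC=4: NOP [depth=0]
Event 22 (EXEC): [MAIN] PC=5: HALT [depth=0]
Max depth observed: 2

Answer: 2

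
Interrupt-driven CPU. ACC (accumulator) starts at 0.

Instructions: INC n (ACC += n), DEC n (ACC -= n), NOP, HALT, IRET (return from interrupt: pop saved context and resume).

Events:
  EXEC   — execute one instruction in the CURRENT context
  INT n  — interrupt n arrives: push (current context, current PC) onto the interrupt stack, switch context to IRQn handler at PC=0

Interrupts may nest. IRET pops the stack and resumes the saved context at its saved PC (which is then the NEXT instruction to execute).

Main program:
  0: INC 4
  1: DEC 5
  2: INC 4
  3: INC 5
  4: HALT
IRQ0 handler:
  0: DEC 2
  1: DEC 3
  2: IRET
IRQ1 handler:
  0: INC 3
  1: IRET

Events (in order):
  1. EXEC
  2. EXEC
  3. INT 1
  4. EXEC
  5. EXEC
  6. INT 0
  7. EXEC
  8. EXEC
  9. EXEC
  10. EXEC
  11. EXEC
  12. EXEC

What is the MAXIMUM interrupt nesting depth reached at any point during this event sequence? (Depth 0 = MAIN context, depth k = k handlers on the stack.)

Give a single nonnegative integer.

Event 1 (EXEC): [MAIN] PC=0: INC 4 -> ACC=4 [depth=0]
Event 2 (EXEC): [MAIN] PC=1: DEC 5 -> ACC=-1 [depth=0]
Event 3 (INT 1): INT 1 arrives: push (MAIN, PC=2), enter IRQ1 at PC=0 (depth now 1) [depth=1]
Event 4 (EXEC): [IRQ1] PC=0: INC 3 -> ACC=2 [depth=1]
Event 5 (EXEC): [IRQ1] PC=1: IRET -> resume MAIN at PC=2 (depth now 0) [depth=0]
Event 6 (INT 0): INT 0 arrives: push (MAIN, PC=2), enter IRQ0 at PC=0 (depth now 1) [depth=1]
Event 7 (EXEC): [IRQ0] PC=0: DEC 2 -> ACC=0 [depth=1]
Event 8 (EXEC): [IRQ0] PC=1: DEC 3 -> ACC=-3 [depth=1]
Event 9 (EXEC): [IRQ0] PC=2: IRET -> resume MAIN at PC=2 (depth now 0) [depth=0]
Event 10 (EXEC): [MAIN] PC=2: INC 4 -> ACC=1 [depth=0]
Event 11 (EXEC): [MAIN] PC=3: INC 5 -> ACC=6 [depth=0]
Event 12 (EXEC): [MAIN] PC=4: HALT [depth=0]
Max depth observed: 1

Answer: 1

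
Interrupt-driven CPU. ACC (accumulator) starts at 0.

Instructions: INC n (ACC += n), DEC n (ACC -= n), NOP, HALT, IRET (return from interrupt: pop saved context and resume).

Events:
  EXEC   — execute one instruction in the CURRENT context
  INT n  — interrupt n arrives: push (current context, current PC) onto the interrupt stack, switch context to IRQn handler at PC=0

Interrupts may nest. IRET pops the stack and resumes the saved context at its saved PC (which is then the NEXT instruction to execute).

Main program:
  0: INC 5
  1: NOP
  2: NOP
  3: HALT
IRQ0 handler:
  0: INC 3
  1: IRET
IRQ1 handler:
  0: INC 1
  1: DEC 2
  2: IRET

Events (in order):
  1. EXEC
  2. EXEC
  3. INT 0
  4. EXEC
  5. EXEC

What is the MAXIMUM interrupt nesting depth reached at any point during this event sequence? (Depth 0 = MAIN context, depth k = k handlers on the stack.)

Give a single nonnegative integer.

Event 1 (EXEC): [MAIN] PC=0: INC 5 -> ACC=5 [depth=0]
Event 2 (EXEC): [MAIN] PC=1: NOP [depth=0]
Event 3 (INT 0): INT 0 arrives: push (MAIN, PC=2), enter IRQ0 at PC=0 (depth now 1) [depth=1]
Event 4 (EXEC): [IRQ0] PC=0: INC 3 -> ACC=8 [depth=1]
Event 5 (EXEC): [IRQ0] PC=1: IRET -> resume MAIN at PC=2 (depth now 0) [depth=0]
Max depth observed: 1

Answer: 1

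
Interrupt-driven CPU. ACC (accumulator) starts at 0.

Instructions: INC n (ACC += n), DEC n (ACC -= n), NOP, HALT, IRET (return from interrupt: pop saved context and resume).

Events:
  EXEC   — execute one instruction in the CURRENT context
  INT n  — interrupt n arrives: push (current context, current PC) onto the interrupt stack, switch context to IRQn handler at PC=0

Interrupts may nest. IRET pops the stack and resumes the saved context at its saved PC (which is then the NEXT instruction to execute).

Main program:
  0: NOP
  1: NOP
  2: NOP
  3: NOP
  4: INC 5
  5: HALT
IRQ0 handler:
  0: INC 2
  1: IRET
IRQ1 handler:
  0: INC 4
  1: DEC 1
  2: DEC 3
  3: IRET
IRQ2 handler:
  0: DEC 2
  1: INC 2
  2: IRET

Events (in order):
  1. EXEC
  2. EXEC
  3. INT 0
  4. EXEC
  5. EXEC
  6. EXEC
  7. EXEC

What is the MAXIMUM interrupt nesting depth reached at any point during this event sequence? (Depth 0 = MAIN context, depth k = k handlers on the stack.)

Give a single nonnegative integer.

Answer: 1

Derivation:
Event 1 (EXEC): [MAIN] PC=0: NOP [depth=0]
Event 2 (EXEC): [MAIN] PC=1: NOP [depth=0]
Event 3 (INT 0): INT 0 arrives: push (MAIN, PC=2), enter IRQ0 at PC=0 (depth now 1) [depth=1]
Event 4 (EXEC): [IRQ0] PC=0: INC 2 -> ACC=2 [depth=1]
Event 5 (EXEC): [IRQ0] PC=1: IRET -> resume MAIN at PC=2 (depth now 0) [depth=0]
Event 6 (EXEC): [MAIN] PC=2: NOP [depth=0]
Event 7 (EXEC): [MAIN] PC=3: NOP [depth=0]
Max depth observed: 1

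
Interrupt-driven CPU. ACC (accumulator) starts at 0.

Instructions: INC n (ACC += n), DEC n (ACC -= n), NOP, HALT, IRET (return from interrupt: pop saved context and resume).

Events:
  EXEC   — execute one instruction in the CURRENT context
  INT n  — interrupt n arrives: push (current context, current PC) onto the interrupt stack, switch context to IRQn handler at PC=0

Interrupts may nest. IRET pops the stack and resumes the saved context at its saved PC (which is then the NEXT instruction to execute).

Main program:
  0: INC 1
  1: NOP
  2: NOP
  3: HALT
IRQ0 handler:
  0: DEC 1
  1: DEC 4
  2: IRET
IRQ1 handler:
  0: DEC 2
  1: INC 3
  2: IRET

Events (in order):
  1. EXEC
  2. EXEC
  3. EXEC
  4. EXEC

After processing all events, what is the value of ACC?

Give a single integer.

Event 1 (EXEC): [MAIN] PC=0: INC 1 -> ACC=1
Event 2 (EXEC): [MAIN] PC=1: NOP
Event 3 (EXEC): [MAIN] PC=2: NOP
Event 4 (EXEC): [MAIN] PC=3: HALT

Answer: 1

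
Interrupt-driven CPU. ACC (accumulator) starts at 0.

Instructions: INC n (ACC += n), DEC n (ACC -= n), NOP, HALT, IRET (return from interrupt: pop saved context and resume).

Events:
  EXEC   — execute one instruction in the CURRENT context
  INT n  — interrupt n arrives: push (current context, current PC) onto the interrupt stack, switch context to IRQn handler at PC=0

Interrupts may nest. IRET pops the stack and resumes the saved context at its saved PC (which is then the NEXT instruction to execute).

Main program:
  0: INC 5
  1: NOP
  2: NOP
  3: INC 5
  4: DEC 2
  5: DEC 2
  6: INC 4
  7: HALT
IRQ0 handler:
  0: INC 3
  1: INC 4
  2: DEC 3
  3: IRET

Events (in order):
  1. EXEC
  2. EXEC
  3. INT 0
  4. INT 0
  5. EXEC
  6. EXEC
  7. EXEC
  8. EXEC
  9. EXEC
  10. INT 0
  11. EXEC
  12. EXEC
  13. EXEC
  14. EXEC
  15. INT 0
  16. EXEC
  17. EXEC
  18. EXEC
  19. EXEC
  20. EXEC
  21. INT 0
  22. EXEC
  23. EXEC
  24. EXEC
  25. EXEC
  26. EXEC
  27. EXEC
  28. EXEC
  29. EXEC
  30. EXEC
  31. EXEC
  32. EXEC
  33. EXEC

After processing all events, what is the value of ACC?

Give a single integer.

Event 1 (EXEC): [MAIN] PC=0: INC 5 -> ACC=5
Event 2 (EXEC): [MAIN] PC=1: NOP
Event 3 (INT 0): INT 0 arrives: push (MAIN, PC=2), enter IRQ0 at PC=0 (depth now 1)
Event 4 (INT 0): INT 0 arrives: push (IRQ0, PC=0), enter IRQ0 at PC=0 (depth now 2)
Event 5 (EXEC): [IRQ0] PC=0: INC 3 -> ACC=8
Event 6 (EXEC): [IRQ0] PC=1: INC 4 -> ACC=12
Event 7 (EXEC): [IRQ0] PC=2: DEC 3 -> ACC=9
Event 8 (EXEC): [IRQ0] PC=3: IRET -> resume IRQ0 at PC=0 (depth now 1)
Event 9 (EXEC): [IRQ0] PC=0: INC 3 -> ACC=12
Event 10 (INT 0): INT 0 arrives: push (IRQ0, PC=1), enter IRQ0 at PC=0 (depth now 2)
Event 11 (EXEC): [IRQ0] PC=0: INC 3 -> ACC=15
Event 12 (EXEC): [IRQ0] PC=1: INC 4 -> ACC=19
Event 13 (EXEC): [IRQ0] PC=2: DEC 3 -> ACC=16
Event 14 (EXEC): [IRQ0] PC=3: IRET -> resume IRQ0 at PC=1 (depth now 1)
Event 15 (INT 0): INT 0 arrives: push (IRQ0, PC=1), enter IRQ0 at PC=0 (depth now 2)
Event 16 (EXEC): [IRQ0] PC=0: INC 3 -> ACC=19
Event 17 (EXEC): [IRQ0] PC=1: INC 4 -> ACC=23
Event 18 (EXEC): [IRQ0] PC=2: DEC 3 -> ACC=20
Event 19 (EXEC): [IRQ0] PC=3: IRET -> resume IRQ0 at PC=1 (depth now 1)
Event 20 (EXEC): [IRQ0] PC=1: INC 4 -> ACC=24
Event 21 (INT 0): INT 0 arrives: push (IRQ0, PC=2), enter IRQ0 at PC=0 (depth now 2)
Event 22 (EXEC): [IRQ0] PC=0: INC 3 -> ACC=27
Event 23 (EXEC): [IRQ0] PC=1: INC 4 -> ACC=31
Event 24 (EXEC): [IRQ0] PC=2: DEC 3 -> ACC=28
Event 25 (EXEC): [IRQ0] PC=3: IRET -> resume IRQ0 at PC=2 (depth now 1)
Event 26 (EXEC): [IRQ0] PC=2: DEC 3 -> ACC=25
Event 27 (EXEC): [IRQ0] PC=3: IRET -> resume MAIN at PC=2 (depth now 0)
Event 28 (EXEC): [MAIN] PC=2: NOP
Event 29 (EXEC): [MAIN] PC=3: INC 5 -> ACC=30
Event 30 (EXEC): [MAIN] PC=4: DEC 2 -> ACC=28
Event 31 (EXEC): [MAIN] PC=5: DEC 2 -> ACC=26
Event 32 (EXEC): [MAIN] PC=6: INC 4 -> ACC=30
Event 33 (EXEC): [MAIN] PC=7: HALT

Answer: 30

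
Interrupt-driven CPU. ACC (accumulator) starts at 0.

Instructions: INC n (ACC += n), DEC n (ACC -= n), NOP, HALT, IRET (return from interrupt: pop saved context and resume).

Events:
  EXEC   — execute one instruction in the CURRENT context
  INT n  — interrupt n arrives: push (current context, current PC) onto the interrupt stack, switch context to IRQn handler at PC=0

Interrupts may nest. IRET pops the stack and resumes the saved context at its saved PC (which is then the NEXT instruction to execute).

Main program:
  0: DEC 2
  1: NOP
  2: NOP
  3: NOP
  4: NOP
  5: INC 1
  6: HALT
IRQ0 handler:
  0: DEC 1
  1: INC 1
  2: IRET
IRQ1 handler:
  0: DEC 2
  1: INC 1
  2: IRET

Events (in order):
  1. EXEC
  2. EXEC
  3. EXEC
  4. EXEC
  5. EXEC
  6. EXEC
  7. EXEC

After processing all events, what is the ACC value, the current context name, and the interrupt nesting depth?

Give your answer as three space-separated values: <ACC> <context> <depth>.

Answer: -1 MAIN 0

Derivation:
Event 1 (EXEC): [MAIN] PC=0: DEC 2 -> ACC=-2
Event 2 (EXEC): [MAIN] PC=1: NOP
Event 3 (EXEC): [MAIN] PC=2: NOP
Event 4 (EXEC): [MAIN] PC=3: NOP
Event 5 (EXEC): [MAIN] PC=4: NOP
Event 6 (EXEC): [MAIN] PC=5: INC 1 -> ACC=-1
Event 7 (EXEC): [MAIN] PC=6: HALT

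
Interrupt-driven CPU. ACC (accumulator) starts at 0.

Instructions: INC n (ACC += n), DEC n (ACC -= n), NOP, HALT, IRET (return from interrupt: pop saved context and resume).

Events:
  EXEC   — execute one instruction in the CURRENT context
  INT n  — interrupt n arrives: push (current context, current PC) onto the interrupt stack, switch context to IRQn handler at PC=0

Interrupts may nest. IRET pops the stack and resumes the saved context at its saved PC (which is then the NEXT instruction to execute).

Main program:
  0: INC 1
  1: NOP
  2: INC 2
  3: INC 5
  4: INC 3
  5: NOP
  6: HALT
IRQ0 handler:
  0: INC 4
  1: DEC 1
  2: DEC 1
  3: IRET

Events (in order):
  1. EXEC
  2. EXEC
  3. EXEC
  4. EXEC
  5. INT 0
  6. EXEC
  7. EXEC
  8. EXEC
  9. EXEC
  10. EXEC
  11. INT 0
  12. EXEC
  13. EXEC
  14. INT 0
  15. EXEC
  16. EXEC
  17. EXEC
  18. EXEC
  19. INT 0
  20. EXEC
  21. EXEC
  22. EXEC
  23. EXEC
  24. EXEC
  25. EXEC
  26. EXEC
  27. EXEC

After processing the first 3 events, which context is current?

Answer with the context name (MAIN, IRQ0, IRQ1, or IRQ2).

Event 1 (EXEC): [MAIN] PC=0: INC 1 -> ACC=1
Event 2 (EXEC): [MAIN] PC=1: NOP
Event 3 (EXEC): [MAIN] PC=2: INC 2 -> ACC=3

Answer: MAIN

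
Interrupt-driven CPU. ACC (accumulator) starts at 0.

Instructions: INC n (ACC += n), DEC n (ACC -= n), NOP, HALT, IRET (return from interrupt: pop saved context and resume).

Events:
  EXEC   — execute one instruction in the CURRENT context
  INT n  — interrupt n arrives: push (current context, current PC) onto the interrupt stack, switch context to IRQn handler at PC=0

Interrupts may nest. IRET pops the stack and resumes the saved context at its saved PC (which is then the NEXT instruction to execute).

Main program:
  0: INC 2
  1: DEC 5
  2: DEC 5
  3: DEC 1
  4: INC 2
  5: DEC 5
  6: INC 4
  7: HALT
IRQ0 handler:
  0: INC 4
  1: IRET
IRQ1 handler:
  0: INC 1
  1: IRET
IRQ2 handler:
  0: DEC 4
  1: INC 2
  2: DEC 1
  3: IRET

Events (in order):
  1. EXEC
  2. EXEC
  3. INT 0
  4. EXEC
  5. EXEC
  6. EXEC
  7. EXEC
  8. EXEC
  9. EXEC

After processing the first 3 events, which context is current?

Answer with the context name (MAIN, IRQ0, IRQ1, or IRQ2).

Answer: IRQ0

Derivation:
Event 1 (EXEC): [MAIN] PC=0: INC 2 -> ACC=2
Event 2 (EXEC): [MAIN] PC=1: DEC 5 -> ACC=-3
Event 3 (INT 0): INT 0 arrives: push (MAIN, PC=2), enter IRQ0 at PC=0 (depth now 1)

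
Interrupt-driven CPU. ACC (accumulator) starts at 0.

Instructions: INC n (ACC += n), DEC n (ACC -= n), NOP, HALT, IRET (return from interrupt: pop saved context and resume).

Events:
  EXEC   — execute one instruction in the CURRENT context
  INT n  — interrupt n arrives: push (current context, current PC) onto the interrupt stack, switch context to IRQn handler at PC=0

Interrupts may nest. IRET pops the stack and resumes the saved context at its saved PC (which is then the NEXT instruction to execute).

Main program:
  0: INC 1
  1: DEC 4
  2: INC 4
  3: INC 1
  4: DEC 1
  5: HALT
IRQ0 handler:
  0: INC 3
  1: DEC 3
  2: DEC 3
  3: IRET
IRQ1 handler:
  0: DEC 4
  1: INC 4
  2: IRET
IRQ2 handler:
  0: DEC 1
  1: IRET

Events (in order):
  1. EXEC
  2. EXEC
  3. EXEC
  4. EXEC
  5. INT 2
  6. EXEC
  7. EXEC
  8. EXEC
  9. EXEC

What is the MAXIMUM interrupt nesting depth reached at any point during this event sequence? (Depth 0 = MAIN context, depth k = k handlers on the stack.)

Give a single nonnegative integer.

Answer: 1

Derivation:
Event 1 (EXEC): [MAIN] PC=0: INC 1 -> ACC=1 [depth=0]
Event 2 (EXEC): [MAIN] PC=1: DEC 4 -> ACC=-3 [depth=0]
Event 3 (EXEC): [MAIN] PC=2: INC 4 -> ACC=1 [depth=0]
Event 4 (EXEC): [MAIN] PC=3: INC 1 -> ACC=2 [depth=0]
Event 5 (INT 2): INT 2 arrives: push (MAIN, PC=4), enter IRQ2 at PC=0 (depth now 1) [depth=1]
Event 6 (EXEC): [IRQ2] PC=0: DEC 1 -> ACC=1 [depth=1]
Event 7 (EXEC): [IRQ2] PC=1: IRET -> resume MAIN at PC=4 (depth now 0) [depth=0]
Event 8 (EXEC): [MAIN] PC=4: DEC 1 -> ACC=0 [depth=0]
Event 9 (EXEC): [MAIN] PC=5: HALT [depth=0]
Max depth observed: 1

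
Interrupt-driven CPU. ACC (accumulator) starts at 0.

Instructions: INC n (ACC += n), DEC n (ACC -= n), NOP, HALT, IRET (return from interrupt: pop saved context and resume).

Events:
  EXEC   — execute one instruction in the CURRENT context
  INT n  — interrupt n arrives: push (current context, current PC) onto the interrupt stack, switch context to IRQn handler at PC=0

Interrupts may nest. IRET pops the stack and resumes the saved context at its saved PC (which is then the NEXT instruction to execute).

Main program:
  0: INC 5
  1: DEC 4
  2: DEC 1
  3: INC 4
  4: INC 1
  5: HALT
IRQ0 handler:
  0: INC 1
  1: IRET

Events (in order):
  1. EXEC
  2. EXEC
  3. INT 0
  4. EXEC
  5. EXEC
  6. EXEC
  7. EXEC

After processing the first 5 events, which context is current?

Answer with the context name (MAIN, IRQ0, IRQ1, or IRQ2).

Event 1 (EXEC): [MAIN] PC=0: INC 5 -> ACC=5
Event 2 (EXEC): [MAIN] PC=1: DEC 4 -> ACC=1
Event 3 (INT 0): INT 0 arrives: push (MAIN, PC=2), enter IRQ0 at PC=0 (depth now 1)
Event 4 (EXEC): [IRQ0] PC=0: INC 1 -> ACC=2
Event 5 (EXEC): [IRQ0] PC=1: IRET -> resume MAIN at PC=2 (depth now 0)

Answer: MAIN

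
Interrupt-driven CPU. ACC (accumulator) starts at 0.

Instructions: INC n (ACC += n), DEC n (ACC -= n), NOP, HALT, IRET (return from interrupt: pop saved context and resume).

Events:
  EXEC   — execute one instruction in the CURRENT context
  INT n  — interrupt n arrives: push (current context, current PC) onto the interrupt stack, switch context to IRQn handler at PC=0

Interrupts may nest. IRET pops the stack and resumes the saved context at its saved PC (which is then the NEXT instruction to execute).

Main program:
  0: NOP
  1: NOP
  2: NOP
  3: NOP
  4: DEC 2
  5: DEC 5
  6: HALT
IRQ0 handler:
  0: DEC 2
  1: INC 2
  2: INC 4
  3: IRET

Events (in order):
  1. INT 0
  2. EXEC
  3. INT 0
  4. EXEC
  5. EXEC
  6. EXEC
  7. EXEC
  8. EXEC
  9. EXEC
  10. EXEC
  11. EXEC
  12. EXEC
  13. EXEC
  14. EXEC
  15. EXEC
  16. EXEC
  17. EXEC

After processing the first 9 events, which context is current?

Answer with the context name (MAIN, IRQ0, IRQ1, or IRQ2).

Answer: IRQ0

Derivation:
Event 1 (INT 0): INT 0 arrives: push (MAIN, PC=0), enter IRQ0 at PC=0 (depth now 1)
Event 2 (EXEC): [IRQ0] PC=0: DEC 2 -> ACC=-2
Event 3 (INT 0): INT 0 arrives: push (IRQ0, PC=1), enter IRQ0 at PC=0 (depth now 2)
Event 4 (EXEC): [IRQ0] PC=0: DEC 2 -> ACC=-4
Event 5 (EXEC): [IRQ0] PC=1: INC 2 -> ACC=-2
Event 6 (EXEC): [IRQ0] PC=2: INC 4 -> ACC=2
Event 7 (EXEC): [IRQ0] PC=3: IRET -> resume IRQ0 at PC=1 (depth now 1)
Event 8 (EXEC): [IRQ0] PC=1: INC 2 -> ACC=4
Event 9 (EXEC): [IRQ0] PC=2: INC 4 -> ACC=8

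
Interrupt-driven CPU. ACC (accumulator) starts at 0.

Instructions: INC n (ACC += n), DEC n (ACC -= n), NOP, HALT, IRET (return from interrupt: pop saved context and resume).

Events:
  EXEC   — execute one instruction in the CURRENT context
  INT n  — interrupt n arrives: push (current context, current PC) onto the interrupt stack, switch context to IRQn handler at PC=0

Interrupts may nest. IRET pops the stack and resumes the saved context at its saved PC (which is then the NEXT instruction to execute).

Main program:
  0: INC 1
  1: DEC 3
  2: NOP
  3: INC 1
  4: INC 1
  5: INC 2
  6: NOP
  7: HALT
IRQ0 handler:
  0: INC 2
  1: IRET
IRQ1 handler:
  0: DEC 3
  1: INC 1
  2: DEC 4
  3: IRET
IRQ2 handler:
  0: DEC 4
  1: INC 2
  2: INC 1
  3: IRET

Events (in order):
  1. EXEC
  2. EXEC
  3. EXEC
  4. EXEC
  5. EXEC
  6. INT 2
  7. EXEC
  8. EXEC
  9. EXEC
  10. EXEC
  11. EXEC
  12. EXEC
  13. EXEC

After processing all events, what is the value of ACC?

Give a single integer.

Event 1 (EXEC): [MAIN] PC=0: INC 1 -> ACC=1
Event 2 (EXEC): [MAIN] PC=1: DEC 3 -> ACC=-2
Event 3 (EXEC): [MAIN] PC=2: NOP
Event 4 (EXEC): [MAIN] PC=3: INC 1 -> ACC=-1
Event 5 (EXEC): [MAIN] PC=4: INC 1 -> ACC=0
Event 6 (INT 2): INT 2 arrives: push (MAIN, PC=5), enter IRQ2 at PC=0 (depth now 1)
Event 7 (EXEC): [IRQ2] PC=0: DEC 4 -> ACC=-4
Event 8 (EXEC): [IRQ2] PC=1: INC 2 -> ACC=-2
Event 9 (EXEC): [IRQ2] PC=2: INC 1 -> ACC=-1
Event 10 (EXEC): [IRQ2] PC=3: IRET -> resume MAIN at PC=5 (depth now 0)
Event 11 (EXEC): [MAIN] PC=5: INC 2 -> ACC=1
Event 12 (EXEC): [MAIN] PC=6: NOP
Event 13 (EXEC): [MAIN] PC=7: HALT

Answer: 1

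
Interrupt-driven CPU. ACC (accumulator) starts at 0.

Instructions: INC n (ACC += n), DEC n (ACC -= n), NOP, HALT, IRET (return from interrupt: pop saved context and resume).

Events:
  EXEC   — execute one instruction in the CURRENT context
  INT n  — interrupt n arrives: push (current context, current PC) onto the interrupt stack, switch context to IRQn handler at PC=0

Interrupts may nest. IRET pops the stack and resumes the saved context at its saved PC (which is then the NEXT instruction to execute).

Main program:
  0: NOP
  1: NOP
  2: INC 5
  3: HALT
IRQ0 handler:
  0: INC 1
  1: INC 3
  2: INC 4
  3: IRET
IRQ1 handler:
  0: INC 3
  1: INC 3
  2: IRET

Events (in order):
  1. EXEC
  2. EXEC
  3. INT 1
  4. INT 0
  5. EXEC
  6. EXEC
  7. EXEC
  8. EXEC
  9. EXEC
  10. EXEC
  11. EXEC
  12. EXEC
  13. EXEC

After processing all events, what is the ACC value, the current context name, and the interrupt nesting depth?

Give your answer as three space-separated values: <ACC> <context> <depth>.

Event 1 (EXEC): [MAIN] PC=0: NOP
Event 2 (EXEC): [MAIN] PC=1: NOP
Event 3 (INT 1): INT 1 arrives: push (MAIN, PC=2), enter IRQ1 at PC=0 (depth now 1)
Event 4 (INT 0): INT 0 arrives: push (IRQ1, PC=0), enter IRQ0 at PC=0 (depth now 2)
Event 5 (EXEC): [IRQ0] PC=0: INC 1 -> ACC=1
Event 6 (EXEC): [IRQ0] PC=1: INC 3 -> ACC=4
Event 7 (EXEC): [IRQ0] PC=2: INC 4 -> ACC=8
Event 8 (EXEC): [IRQ0] PC=3: IRET -> resume IRQ1 at PC=0 (depth now 1)
Event 9 (EXEC): [IRQ1] PC=0: INC 3 -> ACC=11
Event 10 (EXEC): [IRQ1] PC=1: INC 3 -> ACC=14
Event 11 (EXEC): [IRQ1] PC=2: IRET -> resume MAIN at PC=2 (depth now 0)
Event 12 (EXEC): [MAIN] PC=2: INC 5 -> ACC=19
Event 13 (EXEC): [MAIN] PC=3: HALT

Answer: 19 MAIN 0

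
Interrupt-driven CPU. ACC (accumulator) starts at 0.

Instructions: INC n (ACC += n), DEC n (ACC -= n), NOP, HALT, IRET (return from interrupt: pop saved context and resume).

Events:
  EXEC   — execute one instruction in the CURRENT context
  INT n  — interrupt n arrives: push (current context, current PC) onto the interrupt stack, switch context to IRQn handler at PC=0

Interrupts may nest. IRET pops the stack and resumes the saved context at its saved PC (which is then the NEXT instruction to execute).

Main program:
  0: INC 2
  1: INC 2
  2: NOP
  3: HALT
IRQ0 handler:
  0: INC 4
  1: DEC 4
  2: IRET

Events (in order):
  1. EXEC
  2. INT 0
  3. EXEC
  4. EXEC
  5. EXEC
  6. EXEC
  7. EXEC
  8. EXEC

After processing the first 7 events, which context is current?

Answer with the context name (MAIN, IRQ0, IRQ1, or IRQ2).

Answer: MAIN

Derivation:
Event 1 (EXEC): [MAIN] PC=0: INC 2 -> ACC=2
Event 2 (INT 0): INT 0 arrives: push (MAIN, PC=1), enter IRQ0 at PC=0 (depth now 1)
Event 3 (EXEC): [IRQ0] PC=0: INC 4 -> ACC=6
Event 4 (EXEC): [IRQ0] PC=1: DEC 4 -> ACC=2
Event 5 (EXEC): [IRQ0] PC=2: IRET -> resume MAIN at PC=1 (depth now 0)
Event 6 (EXEC): [MAIN] PC=1: INC 2 -> ACC=4
Event 7 (EXEC): [MAIN] PC=2: NOP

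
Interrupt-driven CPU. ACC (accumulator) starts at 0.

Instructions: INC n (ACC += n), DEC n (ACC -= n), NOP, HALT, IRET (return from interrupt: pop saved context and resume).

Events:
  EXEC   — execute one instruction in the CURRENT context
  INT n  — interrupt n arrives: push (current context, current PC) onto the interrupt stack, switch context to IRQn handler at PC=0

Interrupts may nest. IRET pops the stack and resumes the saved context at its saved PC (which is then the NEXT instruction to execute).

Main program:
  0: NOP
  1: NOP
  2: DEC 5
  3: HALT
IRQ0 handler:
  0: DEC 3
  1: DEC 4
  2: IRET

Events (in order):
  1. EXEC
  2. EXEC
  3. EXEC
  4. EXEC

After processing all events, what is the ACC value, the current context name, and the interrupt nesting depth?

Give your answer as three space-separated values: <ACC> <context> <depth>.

Answer: -5 MAIN 0

Derivation:
Event 1 (EXEC): [MAIN] PC=0: NOP
Event 2 (EXEC): [MAIN] PC=1: NOP
Event 3 (EXEC): [MAIN] PC=2: DEC 5 -> ACC=-5
Event 4 (EXEC): [MAIN] PC=3: HALT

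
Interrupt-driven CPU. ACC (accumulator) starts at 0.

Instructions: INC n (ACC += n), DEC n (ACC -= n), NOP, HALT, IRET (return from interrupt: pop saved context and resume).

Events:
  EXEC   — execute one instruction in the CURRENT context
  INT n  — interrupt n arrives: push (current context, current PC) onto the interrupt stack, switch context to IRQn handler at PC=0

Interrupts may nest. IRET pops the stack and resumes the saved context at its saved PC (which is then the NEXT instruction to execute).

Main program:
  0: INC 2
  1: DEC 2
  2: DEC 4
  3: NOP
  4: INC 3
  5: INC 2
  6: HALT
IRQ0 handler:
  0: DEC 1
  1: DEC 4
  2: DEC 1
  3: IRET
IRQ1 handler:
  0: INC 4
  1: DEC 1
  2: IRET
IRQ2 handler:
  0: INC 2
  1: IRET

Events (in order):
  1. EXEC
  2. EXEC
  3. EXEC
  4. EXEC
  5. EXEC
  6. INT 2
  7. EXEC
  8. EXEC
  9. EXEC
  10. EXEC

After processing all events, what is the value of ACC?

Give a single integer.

Answer: 3

Derivation:
Event 1 (EXEC): [MAIN] PC=0: INC 2 -> ACC=2
Event 2 (EXEC): [MAIN] PC=1: DEC 2 -> ACC=0
Event 3 (EXEC): [MAIN] PC=2: DEC 4 -> ACC=-4
Event 4 (EXEC): [MAIN] PC=3: NOP
Event 5 (EXEC): [MAIN] PC=4: INC 3 -> ACC=-1
Event 6 (INT 2): INT 2 arrives: push (MAIN, PC=5), enter IRQ2 at PC=0 (depth now 1)
Event 7 (EXEC): [IRQ2] PC=0: INC 2 -> ACC=1
Event 8 (EXEC): [IRQ2] PC=1: IRET -> resume MAIN at PC=5 (depth now 0)
Event 9 (EXEC): [MAIN] PC=5: INC 2 -> ACC=3
Event 10 (EXEC): [MAIN] PC=6: HALT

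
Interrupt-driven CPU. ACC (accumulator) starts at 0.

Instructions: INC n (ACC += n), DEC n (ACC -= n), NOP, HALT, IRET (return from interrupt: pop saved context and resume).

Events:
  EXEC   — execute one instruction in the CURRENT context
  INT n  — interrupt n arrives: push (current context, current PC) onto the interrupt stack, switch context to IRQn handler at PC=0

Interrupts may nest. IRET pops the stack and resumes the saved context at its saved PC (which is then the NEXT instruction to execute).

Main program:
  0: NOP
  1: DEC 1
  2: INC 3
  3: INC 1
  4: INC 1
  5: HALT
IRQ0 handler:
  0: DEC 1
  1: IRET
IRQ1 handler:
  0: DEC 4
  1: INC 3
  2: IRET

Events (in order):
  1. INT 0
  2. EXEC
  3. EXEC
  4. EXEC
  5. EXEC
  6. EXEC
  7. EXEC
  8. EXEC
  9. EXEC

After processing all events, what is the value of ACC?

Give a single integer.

Event 1 (INT 0): INT 0 arrives: push (MAIN, PC=0), enter IRQ0 at PC=0 (depth now 1)
Event 2 (EXEC): [IRQ0] PC=0: DEC 1 -> ACC=-1
Event 3 (EXEC): [IRQ0] PC=1: IRET -> resume MAIN at PC=0 (depth now 0)
Event 4 (EXEC): [MAIN] PC=0: NOP
Event 5 (EXEC): [MAIN] PC=1: DEC 1 -> ACC=-2
Event 6 (EXEC): [MAIN] PC=2: INC 3 -> ACC=1
Event 7 (EXEC): [MAIN] PC=3: INC 1 -> ACC=2
Event 8 (EXEC): [MAIN] PC=4: INC 1 -> ACC=3
Event 9 (EXEC): [MAIN] PC=5: HALT

Answer: 3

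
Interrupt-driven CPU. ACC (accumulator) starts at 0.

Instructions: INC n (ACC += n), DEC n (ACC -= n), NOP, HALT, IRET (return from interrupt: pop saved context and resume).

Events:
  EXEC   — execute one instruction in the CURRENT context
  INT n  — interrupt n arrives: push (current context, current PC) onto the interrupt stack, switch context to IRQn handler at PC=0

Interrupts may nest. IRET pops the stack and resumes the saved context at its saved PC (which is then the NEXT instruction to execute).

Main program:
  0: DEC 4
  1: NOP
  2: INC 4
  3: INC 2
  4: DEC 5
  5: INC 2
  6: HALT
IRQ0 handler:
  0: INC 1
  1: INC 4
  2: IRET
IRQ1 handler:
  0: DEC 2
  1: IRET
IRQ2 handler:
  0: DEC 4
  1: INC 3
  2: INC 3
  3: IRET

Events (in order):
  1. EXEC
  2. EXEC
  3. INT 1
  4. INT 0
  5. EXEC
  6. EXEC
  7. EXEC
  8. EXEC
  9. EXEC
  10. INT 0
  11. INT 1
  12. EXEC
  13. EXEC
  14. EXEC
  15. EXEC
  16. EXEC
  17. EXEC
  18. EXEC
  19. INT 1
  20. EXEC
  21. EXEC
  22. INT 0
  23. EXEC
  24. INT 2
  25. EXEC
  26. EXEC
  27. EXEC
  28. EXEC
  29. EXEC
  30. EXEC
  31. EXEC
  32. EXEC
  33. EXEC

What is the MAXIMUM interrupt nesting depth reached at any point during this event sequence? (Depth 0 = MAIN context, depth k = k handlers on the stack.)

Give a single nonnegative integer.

Event 1 (EXEC): [MAIN] PC=0: DEC 4 -> ACC=-4 [depth=0]
Event 2 (EXEC): [MAIN] PC=1: NOP [depth=0]
Event 3 (INT 1): INT 1 arrives: push (MAIN, PC=2), enter IRQ1 at PC=0 (depth now 1) [depth=1]
Event 4 (INT 0): INT 0 arrives: push (IRQ1, PC=0), enter IRQ0 at PC=0 (depth now 2) [depth=2]
Event 5 (EXEC): [IRQ0] PC=0: INC 1 -> ACC=-3 [depth=2]
Event 6 (EXEC): [IRQ0] PC=1: INC 4 -> ACC=1 [depth=2]
Event 7 (EXEC): [IRQ0] PC=2: IRET -> resume IRQ1 at PC=0 (depth now 1) [depth=1]
Event 8 (EXEC): [IRQ1] PC=0: DEC 2 -> ACC=-1 [depth=1]
Event 9 (EXEC): [IRQ1] PC=1: IRET -> resume MAIN at PC=2 (depth now 0) [depth=0]
Event 10 (INT 0): INT 0 arrives: push (MAIN, PC=2), enter IRQ0 at PC=0 (depth now 1) [depth=1]
Event 11 (INT 1): INT 1 arrives: push (IRQ0, PC=0), enter IRQ1 at PC=0 (depth now 2) [depth=2]
Event 12 (EXEC): [IRQ1] PC=0: DEC 2 -> ACC=-3 [depth=2]
Event 13 (EXEC): [IRQ1] PC=1: IRET -> resume IRQ0 at PC=0 (depth now 1) [depth=1]
Event 14 (EXEC): [IRQ0] PC=0: INC 1 -> ACC=-2 [depth=1]
Event 15 (EXEC): [IRQ0] PC=1: INC 4 -> ACC=2 [depth=1]
Event 16 (EXEC): [IRQ0] PC=2: IRET -> resume MAIN at PC=2 (depth now 0) [depth=0]
Event 17 (EXEC): [MAIN] PC=2: INC 4 -> ACC=6 [depth=0]
Event 18 (EXEC): [MAIN] PC=3: INC 2 -> ACC=8 [depth=0]
Event 19 (INT 1): INT 1 arrives: push (MAIN, PC=4), enter IRQ1 at PC=0 (depth now 1) [depth=1]
Event 20 (EXEC): [IRQ1] PC=0: DEC 2 -> ACC=6 [depth=1]
Event 21 (EXEC): [IRQ1] PC=1: IRET -> resume MAIN at PC=4 (depth now 0) [depth=0]
Event 22 (INT 0): INT 0 arrives: push (MAIN, PC=4), enter IRQ0 at PC=0 (depth now 1) [depth=1]
Event 23 (EXEC): [IRQ0] PC=0: INC 1 -> ACC=7 [depth=1]
Event 24 (INT 2): INT 2 arrives: push (IRQ0, PC=1), enter IRQ2 at PC=0 (depth now 2) [depth=2]
Event 25 (EXEC): [IRQ2] PC=0: DEC 4 -> ACC=3 [depth=2]
Event 26 (EXEC): [IRQ2] PC=1: INC 3 -> ACC=6 [depth=2]
Event 27 (EXEC): [IRQ2] PC=2: INC 3 -> ACC=9 [depth=2]
Event 28 (EXEC): [IRQ2] PC=3: IRET -> resume IRQ0 at PC=1 (depth now 1) [depth=1]
Event 29 (EXEC): [IRQ0] PC=1: INC 4 -> ACC=13 [depth=1]
Event 30 (EXEC): [IRQ0] PC=2: IRET -> resume MAIN at PC=4 (depth now 0) [depth=0]
Event 31 (EXEC): [MAIN] PC=4: DEC 5 -> ACC=8 [depth=0]
Event 32 (EXEC): [MAIN] PC=5: INC 2 -> ACC=10 [depth=0]
Event 33 (EXEC): [MAIN] PC=6: HALT [depth=0]
Max depth observed: 2

Answer: 2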